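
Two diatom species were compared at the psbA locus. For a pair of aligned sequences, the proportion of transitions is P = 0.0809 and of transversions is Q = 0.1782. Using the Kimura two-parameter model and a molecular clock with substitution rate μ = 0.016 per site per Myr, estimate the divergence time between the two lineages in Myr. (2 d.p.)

9.94

Under the Kimura two-parameter model, d = −½ ln(1 − 2P − Q) − ¼ ln(1 − 2Q).
1 − 2P − Q = 0.66, giving −½ ln(0.66) = 0.207758.
1 − 2Q = 0.6436, giving −¼ ln(0.6436) = 0.110169.
d = 0.207758 + 0.110169 = 0.317927.
Under a molecular clock d = 2μt, so t = d/(2μ) = 0.317927 / (2 × 0.016) = 9.94 Myr.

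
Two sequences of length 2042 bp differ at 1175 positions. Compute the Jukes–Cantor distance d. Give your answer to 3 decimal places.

1.093

p = 1175/2042 ≈ 0.575416.
d = −(3/4) ln(1 − 4p/3) = −0.75 ln(1 − 0.767221) = −0.75 ln(0.232779)
  = −0.75 × (-1.457666) = 1.093250 substitutions/site.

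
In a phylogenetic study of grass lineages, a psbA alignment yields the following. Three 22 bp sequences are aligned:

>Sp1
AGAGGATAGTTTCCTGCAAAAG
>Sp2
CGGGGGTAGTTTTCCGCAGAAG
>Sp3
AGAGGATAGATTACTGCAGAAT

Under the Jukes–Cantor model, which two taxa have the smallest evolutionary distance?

Sp1–Sp2: 6/22 differ, p = 0.273, d = 0.339.
Sp1–Sp3: 4/22 differ, p = 0.182, d = 0.208.
Sp2–Sp3: 7/22 differ, p = 0.318, d = 0.414.
The smallest distance is between Sp1 and Sp3.

Sp1 and Sp3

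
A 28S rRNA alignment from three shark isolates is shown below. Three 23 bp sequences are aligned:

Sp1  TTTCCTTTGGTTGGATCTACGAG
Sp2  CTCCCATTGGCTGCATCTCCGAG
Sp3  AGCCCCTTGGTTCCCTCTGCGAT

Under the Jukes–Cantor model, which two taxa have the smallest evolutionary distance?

Sp1 and Sp2

Sp1–Sp2: 6/23 differ, p = 0.261, d = 0.321.
Sp1–Sp3: 9/23 differ, p = 0.391, d = 0.553.
Sp2–Sp3: 8/23 differ, p = 0.348, d = 0.467.
The smallest distance is between Sp1 and Sp2.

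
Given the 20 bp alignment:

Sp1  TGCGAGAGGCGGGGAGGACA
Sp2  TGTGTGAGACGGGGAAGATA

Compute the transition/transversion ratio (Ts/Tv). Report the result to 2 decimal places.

4.00

Transitions are A↔G and C↔T; transversions are all other mismatches.
Transitions: 4. Transversions: 1.
R = 4/1 = 4.00.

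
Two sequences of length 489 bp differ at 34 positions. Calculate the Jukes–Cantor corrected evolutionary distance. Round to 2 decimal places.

p = 34/489 ≈ 0.06953.
d = −(3/4) ln(1 − 4p/3) = −0.75 ln(1 − 0.092707) = −0.75 ln(0.907293)
  = −0.75 × (-0.097290) = 0.072968 substitutions/site.

0.07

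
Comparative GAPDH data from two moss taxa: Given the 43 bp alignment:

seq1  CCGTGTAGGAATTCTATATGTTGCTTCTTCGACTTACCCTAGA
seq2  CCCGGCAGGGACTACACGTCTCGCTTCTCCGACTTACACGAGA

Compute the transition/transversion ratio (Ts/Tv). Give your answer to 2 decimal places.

1.33

Transitions are A↔G and C↔T; transversions are all other mismatches.
Transitions: 8. Transversions: 6.
R = 8/6 = 1.333333… ≈ 1.33 (to 2 d.p.).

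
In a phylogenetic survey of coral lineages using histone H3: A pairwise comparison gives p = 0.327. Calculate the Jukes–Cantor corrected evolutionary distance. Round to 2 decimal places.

0.43

d = −(3/4) ln(1 − 4p/3) = −0.75 ln(1 − 0.436) = −0.75 ln(0.564)
  = −0.75 × (-0.572701) = 0.429526 substitutions/site.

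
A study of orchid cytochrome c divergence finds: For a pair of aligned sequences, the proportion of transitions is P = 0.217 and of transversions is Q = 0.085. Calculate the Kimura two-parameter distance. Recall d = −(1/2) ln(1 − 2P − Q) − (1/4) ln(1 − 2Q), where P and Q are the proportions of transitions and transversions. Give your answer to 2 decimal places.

0.41

Under the Kimura two-parameter model, d = −½ ln(1 − 2P − Q) − ¼ ln(1 − 2Q).
1 − 2P − Q = 0.481, giving −½ ln(0.481) = 0.365944.
1 − 2Q = 0.83, giving −¼ ln(0.83) = 0.046582.
d = 0.365944 + 0.046582 = 0.412526.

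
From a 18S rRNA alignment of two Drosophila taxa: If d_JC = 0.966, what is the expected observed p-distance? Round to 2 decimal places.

0.54

p = (3/4)(1 − e^(−4d/3)) = 0.75 × (1 − e^(-1.288)) = 0.75 × (1 − 0.275822) = 0.543134.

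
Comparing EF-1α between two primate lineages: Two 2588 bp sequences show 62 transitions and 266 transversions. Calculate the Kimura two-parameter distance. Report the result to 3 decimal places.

0.139

P = 62/2588 ≈ 0.023957 and Q = 266/2588 ≈ 0.102782.
Under the Kimura two-parameter model, d = −½ ln(1 − 2P − Q) − ¼ ln(1 − 2Q).
1 − 2P − Q = 0.849304, giving −½ ln(0.849304) = 0.081669.
1 − 2Q = 0.794436, giving −¼ ln(0.794436) = 0.057531.
d = 0.081669 + 0.057531 = 0.139200.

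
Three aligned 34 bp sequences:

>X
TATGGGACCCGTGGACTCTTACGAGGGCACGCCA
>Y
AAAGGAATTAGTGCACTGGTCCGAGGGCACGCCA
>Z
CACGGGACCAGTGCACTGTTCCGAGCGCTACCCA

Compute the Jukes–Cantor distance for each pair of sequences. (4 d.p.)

X–Y: 10/34 sites differ → p ≈ 0.294118, d = −0.75 ln(1 − 0.392157) = 0.373379 ≈ 0.3734.
X–Z: 10/34 sites differ → p ≈ 0.294118, d = −0.75 ln(1 − 0.392157) = 0.373379 ≈ 0.3734.
Y–Z: 10/34 sites differ → p ≈ 0.294118, d = −0.75 ln(1 − 0.392157) = 0.373379 ≈ 0.3734.

d(X,Y) = 0.3734, d(X,Z) = 0.3734, d(Y,Z) = 0.3734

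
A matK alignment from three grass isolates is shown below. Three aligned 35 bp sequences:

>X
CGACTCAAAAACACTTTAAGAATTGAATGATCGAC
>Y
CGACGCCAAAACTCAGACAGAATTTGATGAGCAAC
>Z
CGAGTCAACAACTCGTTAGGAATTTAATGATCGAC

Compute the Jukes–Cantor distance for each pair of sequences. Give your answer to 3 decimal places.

d(X,Y) = 0.407, d(X,Z) = 0.195, d(Y,Z) = 0.458

X–Y: 11/35 sites differ → p ≈ 0.314286, d = −0.75 ln(1 − 0.419048) = 0.407315 ≈ 0.407.
X–Z: 6/35 sites differ → p ≈ 0.171429, d = −0.75 ln(1 − 0.228572) = 0.194634 ≈ 0.195.
Y–Z: 12/35 sites differ → p ≈ 0.342857, d = −0.75 ln(1 − 0.457143) = 0.458182 ≈ 0.458.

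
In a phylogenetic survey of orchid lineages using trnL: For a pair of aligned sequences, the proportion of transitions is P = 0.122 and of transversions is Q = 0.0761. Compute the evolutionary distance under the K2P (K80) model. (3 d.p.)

0.234

Under the Kimura two-parameter model, d = −½ ln(1 − 2P − Q) − ¼ ln(1 − 2Q).
1 − 2P − Q = 0.6799, giving −½ ln(0.6799) = 0.192905.
1 − 2Q = 0.8478, giving −¼ ln(0.8478) = 0.041278.
d = 0.192905 + 0.041278 = 0.234183.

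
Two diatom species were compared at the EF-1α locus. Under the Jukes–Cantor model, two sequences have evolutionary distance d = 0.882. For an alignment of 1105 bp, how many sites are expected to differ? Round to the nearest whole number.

Invert JC69: p = (3/4)(1 − e^(−4d/3)) = 0.75 × (1 − e^(-1.176)) = 0.75 × (1 − 0.308510) = 0.518618.
Expected differing sites = pL ≈ 0.518618 × 1105 = 573.07289 ≈ 573.

573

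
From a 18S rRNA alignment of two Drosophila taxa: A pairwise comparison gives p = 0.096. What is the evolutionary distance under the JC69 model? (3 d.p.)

0.103

d = −(3/4) ln(1 − 4p/3) = −0.75 ln(1 − 0.128) = −0.75 ln(0.872)
  = −0.75 × (-0.136966) = 0.102725 substitutions/site.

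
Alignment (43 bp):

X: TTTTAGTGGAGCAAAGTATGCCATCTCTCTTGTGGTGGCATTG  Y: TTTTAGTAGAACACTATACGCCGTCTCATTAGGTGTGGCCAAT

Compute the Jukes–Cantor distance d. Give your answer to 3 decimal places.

0.514

The sequences differ at 16 of 43 sites, so p = 16/43 ≈ 0.372093.
d = −(3/4) ln(1 − 4p/3) = −0.75 ln(1 − 0.496124) = −0.75 ln(0.503876)
  = −0.75 × (-0.685425) = 0.514069 substitutions/site.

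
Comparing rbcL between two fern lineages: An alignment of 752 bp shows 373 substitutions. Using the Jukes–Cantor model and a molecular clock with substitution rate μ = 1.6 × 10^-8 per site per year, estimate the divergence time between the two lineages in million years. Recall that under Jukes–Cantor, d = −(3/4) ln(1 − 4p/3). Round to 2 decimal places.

25.38

p = 373/752 ≈ 0.496011.
d = −(3/4) ln(1 − 4p/3) = −0.75 ln(1 − 0.661348) = −0.75 ln(0.338652)
  = −0.75 × (-1.082782) = 0.812087 substitutions/site.
Under a molecular clock d = 2μt, so t = d/(2μ) = 0.812087 / (2 × 1.6 × 10^-8) = 25.38 million years.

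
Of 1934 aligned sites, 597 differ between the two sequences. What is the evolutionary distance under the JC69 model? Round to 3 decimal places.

p = 597/1934 ≈ 0.308687.
d = −(3/4) ln(1 − 4p/3) = −0.75 ln(1 − 0.411583) = −0.75 ln(0.588417)
  = −0.75 × (-0.530319) = 0.397739 substitutions/site.

0.398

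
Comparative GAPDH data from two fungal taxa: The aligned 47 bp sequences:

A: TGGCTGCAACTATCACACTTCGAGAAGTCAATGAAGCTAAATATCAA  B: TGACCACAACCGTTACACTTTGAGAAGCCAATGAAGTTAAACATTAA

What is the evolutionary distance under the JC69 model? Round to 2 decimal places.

The sequences differ at 11 of 47 sites, so p = 11/47 ≈ 0.234043.
d = −(3/4) ln(1 − 4p/3) = −0.75 ln(1 − 0.312057) = −0.75 ln(0.687943)
  = −0.75 × (-0.374049) = 0.280537 substitutions/site.

0.28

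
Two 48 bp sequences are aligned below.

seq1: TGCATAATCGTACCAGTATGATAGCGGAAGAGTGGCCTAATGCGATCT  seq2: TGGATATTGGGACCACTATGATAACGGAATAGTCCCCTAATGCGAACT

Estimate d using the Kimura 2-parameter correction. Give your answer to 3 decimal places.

0.248

Of 48 sites, 1 differences are transitions and 9 are transversions, so P = 1/48 ≈ 0.020833 and Q = 9/48 = 0.1875.
Under the Kimura two-parameter model, d = −½ ln(1 − 2P − Q) − ¼ ln(1 − 2Q).
1 − 2P − Q = 0.770834, giving −½ ln(0.770834) = 0.130141.
1 − 2Q = 0.625, giving −¼ ln(0.625) = 0.117501.
d = 0.130141 + 0.117501 = 0.247642.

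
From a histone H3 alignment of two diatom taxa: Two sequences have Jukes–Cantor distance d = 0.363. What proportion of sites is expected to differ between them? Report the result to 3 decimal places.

0.288

p = (3/4)(1 − e^(−4d/3)) = 0.75 × (1 − e^(-0.484)) = 0.75 × (1 − 0.616313) = 0.287765.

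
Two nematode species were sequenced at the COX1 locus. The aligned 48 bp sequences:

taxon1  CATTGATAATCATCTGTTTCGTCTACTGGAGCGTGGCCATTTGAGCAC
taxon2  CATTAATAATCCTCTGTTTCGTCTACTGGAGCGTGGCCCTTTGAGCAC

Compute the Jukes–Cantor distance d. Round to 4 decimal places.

The sequences differ at 3 of 48 sites (5, 12, 39), so p = 3/48 = 0.0625.
d = −(3/4) ln(1 − 4p/3) = −0.75 ln(1 − 0.083333) = −0.75 ln(0.916667)
  = −0.75 × (-0.087011) = 0.065258 substitutions/site.

0.0653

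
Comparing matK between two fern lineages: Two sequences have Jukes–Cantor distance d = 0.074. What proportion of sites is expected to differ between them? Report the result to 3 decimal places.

0.070

p = (3/4)(1 − e^(−4d/3)) = 0.75 × (1 − e^(-0.098667)) = 0.75 × (1 − 0.906044) = 0.070467.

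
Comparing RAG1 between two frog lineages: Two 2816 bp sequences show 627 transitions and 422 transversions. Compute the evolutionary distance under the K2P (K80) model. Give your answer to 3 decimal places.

P = 627/2816 ≈ 0.222656 and Q = 422/2816 ≈ 0.149858.
Under the Kimura two-parameter model, d = −½ ln(1 − 2P − Q) − ¼ ln(1 − 2Q).
1 − 2P − Q = 0.40483, giving −½ ln(0.40483) = 0.452144.
1 − 2Q = 0.700284, giving −¼ ln(0.700284) = 0.089067.
d = 0.452144 + 0.089067 = 0.541211.

0.541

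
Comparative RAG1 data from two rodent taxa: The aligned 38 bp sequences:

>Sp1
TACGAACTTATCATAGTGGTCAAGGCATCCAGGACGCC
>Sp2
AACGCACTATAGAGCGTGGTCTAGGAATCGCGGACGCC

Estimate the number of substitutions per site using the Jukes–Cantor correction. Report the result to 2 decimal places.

0.41

The sequences differ at 12 of 38 sites, so p = 12/38 ≈ 0.315789.
d = −(3/4) ln(1 − 4p/3) = −0.75 ln(1 − 0.421052) = −0.75 ln(0.578948)
  = −0.75 × (-0.546543) = 0.409907 substitutions/site.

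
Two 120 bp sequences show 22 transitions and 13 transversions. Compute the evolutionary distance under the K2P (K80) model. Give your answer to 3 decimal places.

P = 22/120 ≈ 0.183333 and Q = 13/120 ≈ 0.108333.
Under the Kimura two-parameter model, d = −½ ln(1 − 2P − Q) − ¼ ln(1 − 2Q).
1 − 2P − Q = 0.525001, giving −½ ln(0.525001) = 0.322178.
1 − 2Q = 0.783334, giving −¼ ln(0.783334) = 0.061049.
d = 0.322178 + 0.061049 = 0.383227.

0.383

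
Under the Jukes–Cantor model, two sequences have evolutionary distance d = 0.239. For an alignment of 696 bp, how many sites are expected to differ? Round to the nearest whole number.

142

Invert JC69: p = (3/4)(1 − e^(−4d/3)) = 0.75 × (1 − e^(-0.318667)) = 0.75 × (1 − 0.727118) = 0.204662.
Expected differing sites = pL ≈ 0.204662 × 696 = 142.444752 ≈ 142.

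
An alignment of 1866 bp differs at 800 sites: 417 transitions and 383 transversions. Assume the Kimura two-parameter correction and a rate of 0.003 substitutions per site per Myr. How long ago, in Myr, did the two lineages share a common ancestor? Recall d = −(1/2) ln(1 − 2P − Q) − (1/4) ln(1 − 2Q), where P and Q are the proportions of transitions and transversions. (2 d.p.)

P = 417/1866 ≈ 0.223473 and Q = 383/1866 ≈ 0.205252.
Under the Kimura two-parameter model, d = −½ ln(1 − 2P − Q) − ¼ ln(1 − 2Q).
1 − 2P − Q = 0.347802, giving −½ ln(0.347802) = 0.528061.
1 − 2Q = 0.589496, giving −¼ ln(0.589496) = 0.132122.
d = 0.528061 + 0.132122 = 0.660183.
Under a molecular clock d = 2μt, so t = d/(2μ) = 0.660183 / (2 × 0.003) = 110.03 Myr.

110.03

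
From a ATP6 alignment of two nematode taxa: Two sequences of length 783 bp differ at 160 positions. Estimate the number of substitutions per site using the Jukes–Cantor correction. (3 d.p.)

0.239

p = 160/783 ≈ 0.204342.
d = −(3/4) ln(1 − 4p/3) = −0.75 ln(1 − 0.272456) = −0.75 ln(0.727544)
  = −0.75 × (-0.318081) = 0.238561 substitutions/site.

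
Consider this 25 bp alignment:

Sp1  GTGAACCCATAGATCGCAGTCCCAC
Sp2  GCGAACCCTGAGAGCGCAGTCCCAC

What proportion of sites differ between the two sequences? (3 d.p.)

0.160

The sequences differ at 4 of 25 positions (sites 2, 9, 10, 14).
p = 4/25 = 0.160.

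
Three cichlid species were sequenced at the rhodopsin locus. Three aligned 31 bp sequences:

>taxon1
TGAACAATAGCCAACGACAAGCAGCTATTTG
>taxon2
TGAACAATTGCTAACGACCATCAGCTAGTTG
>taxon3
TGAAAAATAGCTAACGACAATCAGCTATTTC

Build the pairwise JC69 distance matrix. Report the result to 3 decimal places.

d(taxon1,taxon2) = 0.182, d(taxon1,taxon3) = 0.142, d(taxon2,taxon3) = 0.182

taxon1–taxon2: 5/31 sites differ → p ≈ 0.16129, d = −0.75 ln(1 − 0.215053) = 0.181604 ≈ 0.182.
taxon1–taxon3: 4/31 sites differ → p ≈ 0.129032, d = −0.75 ln(1 − 0.172043) = 0.141596 ≈ 0.142.
taxon2–taxon3: 5/31 sites differ → p ≈ 0.16129, d = −0.75 ln(1 − 0.215053) = 0.181604 ≈ 0.182.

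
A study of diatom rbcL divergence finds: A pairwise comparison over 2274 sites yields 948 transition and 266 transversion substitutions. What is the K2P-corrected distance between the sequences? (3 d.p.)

P = 948/2274 ≈ 0.416887 and Q = 266/2274 ≈ 0.116974.
Under the Kimura two-parameter model, d = −½ ln(1 − 2P − Q) − ¼ ln(1 − 2Q).
1 − 2P − Q = 0.049252, giving −½ ln(0.049252) = 1.505403.
1 − 2Q = 0.766052, giving −¼ ln(0.766052) = 0.066626.
d = 1.505403 + 0.066626 = 1.572029.

1.572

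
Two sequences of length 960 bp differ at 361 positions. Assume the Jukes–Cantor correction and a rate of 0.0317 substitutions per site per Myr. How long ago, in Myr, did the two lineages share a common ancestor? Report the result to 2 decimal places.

p = 361/960 ≈ 0.376042.
d = −(3/4) ln(1 − 4p/3) = −0.75 ln(1 − 0.501389) = −0.75 ln(0.498611)
  = −0.75 × (-0.695929) = 0.521947 substitutions/site.
Under a molecular clock d = 2μt, so t = d/(2μ) = 0.521947 / (2 × 0.0317) = 8.23 Myr.

8.23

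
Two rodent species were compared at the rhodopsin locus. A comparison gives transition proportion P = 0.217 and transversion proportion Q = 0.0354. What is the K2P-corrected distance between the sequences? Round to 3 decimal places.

0.335

Under the Kimura two-parameter model, d = −½ ln(1 − 2P − Q) − ¼ ln(1 − 2Q).
1 − 2P − Q = 0.5306, giving −½ ln(0.5306) = 0.316873.
1 − 2Q = 0.9292, giving −¼ ln(0.9292) = 0.018358.
d = 0.316873 + 0.018358 = 0.335231.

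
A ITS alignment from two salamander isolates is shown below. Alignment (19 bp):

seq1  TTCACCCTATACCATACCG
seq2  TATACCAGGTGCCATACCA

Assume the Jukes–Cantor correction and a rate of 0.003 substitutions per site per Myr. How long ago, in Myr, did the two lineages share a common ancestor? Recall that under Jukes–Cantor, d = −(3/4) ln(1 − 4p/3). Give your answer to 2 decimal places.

The sequences differ at 7 of 19 sites (2, 3, 7, 8, 9, 11, 19), so p = 7/19 ≈ 0.368421.
d = −(3/4) ln(1 − 4p/3) = −0.75 ln(1 − 0.491228) = −0.75 ln(0.508772)
  = −0.75 × (-0.675755) = 0.506816 substitutions/site.
Under a molecular clock d = 2μt, so t = d/(2μ) = 0.506816 / (2 × 0.003) = 84.47 Myr.

84.47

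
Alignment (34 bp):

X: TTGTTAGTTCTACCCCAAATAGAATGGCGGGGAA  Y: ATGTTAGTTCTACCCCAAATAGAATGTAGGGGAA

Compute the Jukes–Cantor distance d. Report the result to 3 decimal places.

0.094

The sequences differ at 3 of 34 sites (1, 27, 28), so p = 3/34 ≈ 0.088235.
d = −(3/4) ln(1 − 4p/3) = −0.75 ln(1 − 0.117647) = −0.75 ln(0.882353)
  = −0.75 × (-0.125163) = 0.093872 substitutions/site.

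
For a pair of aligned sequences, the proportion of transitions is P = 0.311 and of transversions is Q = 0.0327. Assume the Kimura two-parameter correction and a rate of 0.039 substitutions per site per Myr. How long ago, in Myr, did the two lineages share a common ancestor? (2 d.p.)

Under the Kimura two-parameter model, d = −½ ln(1 − 2P − Q) − ¼ ln(1 − 2Q).
1 − 2P − Q = 0.3453, giving −½ ln(0.3453) = 0.531671.
1 − 2Q = 0.9346, giving −¼ ln(0.9346) = 0.016909.
d = 0.531671 + 0.016909 = 0.548580.
Under a molecular clock d = 2μt, so t = d/(2μ) = 0.548580 / (2 × 0.039) = 7.03 Myr.

7.03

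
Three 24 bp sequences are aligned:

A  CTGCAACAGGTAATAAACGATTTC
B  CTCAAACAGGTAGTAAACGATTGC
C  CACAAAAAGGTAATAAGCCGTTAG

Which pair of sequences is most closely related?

A and B

A–B: 4/24 differ, p = 0.167, d = 0.188.
A–C: 9/24 differ, p = 0.375, d = 0.520.
B–C: 8/24 differ, p = 0.333, d = 0.441.
The smallest distance is between A and B.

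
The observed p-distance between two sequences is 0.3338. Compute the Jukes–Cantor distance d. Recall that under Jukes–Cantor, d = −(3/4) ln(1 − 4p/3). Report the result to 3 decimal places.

d = −(3/4) ln(1 − 4p/3) = −0.75 ln(1 − 0.445067) = −0.75 ln(0.554933)
  = −0.75 × (-0.588908) = 0.441681 substitutions/site.

0.442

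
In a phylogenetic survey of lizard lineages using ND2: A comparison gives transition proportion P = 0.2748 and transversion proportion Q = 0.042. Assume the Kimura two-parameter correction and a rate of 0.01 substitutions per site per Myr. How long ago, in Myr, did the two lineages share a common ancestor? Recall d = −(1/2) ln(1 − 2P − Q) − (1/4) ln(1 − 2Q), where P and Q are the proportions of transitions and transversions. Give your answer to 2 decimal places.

Under the Kimura two-parameter model, d = −½ ln(1 − 2P − Q) − ¼ ln(1 − 2Q).
1 − 2P − Q = 0.4084, giving −½ ln(0.4084) = 0.447754.
1 − 2Q = 0.916, giving −¼ ln(0.916) = 0.021935.
d = 0.447754 + 0.021935 = 0.469689.
Under a molecular clock d = 2μt, so t = d/(2μ) = 0.469689 / (2 × 0.01) = 23.48 Myr.

23.48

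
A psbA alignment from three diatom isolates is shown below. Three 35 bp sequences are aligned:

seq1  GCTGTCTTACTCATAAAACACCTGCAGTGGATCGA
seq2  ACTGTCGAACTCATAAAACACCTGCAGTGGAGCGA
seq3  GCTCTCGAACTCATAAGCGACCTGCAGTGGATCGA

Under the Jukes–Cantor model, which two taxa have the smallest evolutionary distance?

seq1 and seq2

seq1–seq2: 4/35 differ, p = 0.114, d = 0.124.
seq1–seq3: 6/35 differ, p = 0.171, d = 0.195.
seq2–seq3: 6/35 differ, p = 0.171, d = 0.195.
The smallest distance is between seq1 and seq2.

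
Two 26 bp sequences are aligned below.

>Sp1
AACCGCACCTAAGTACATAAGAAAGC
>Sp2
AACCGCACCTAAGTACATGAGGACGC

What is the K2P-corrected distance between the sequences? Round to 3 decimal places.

0.127

Of 26 sites, 2 differences are transitions and 1 are transversions, so P = 2/26 ≈ 0.076923 and Q = 1/26 ≈ 0.038462.
Under the Kimura two-parameter model, d = −½ ln(1 − 2P − Q) − ¼ ln(1 − 2Q).
1 − 2P − Q = 0.807692, giving −½ ln(0.807692) = 0.106787.
1 − 2Q = 0.923076, giving −¼ ln(0.923076) = 0.020011.
d = 0.106787 + 0.020011 = 0.126798.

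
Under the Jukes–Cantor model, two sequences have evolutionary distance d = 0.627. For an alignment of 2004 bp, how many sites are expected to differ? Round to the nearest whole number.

Invert JC69: p = (3/4)(1 − e^(−4d/3)) = 0.75 × (1 − e^(-0.836)) = 0.75 × (1 − 0.433441) = 0.424919.
Expected differing sites = pL ≈ 0.424919 × 2004 = 851.537676 ≈ 852.

852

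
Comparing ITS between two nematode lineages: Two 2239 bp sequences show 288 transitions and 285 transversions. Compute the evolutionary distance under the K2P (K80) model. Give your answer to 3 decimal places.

P = 288/2239 ≈ 0.128629 and Q = 285/2239 ≈ 0.127289.
Under the Kimura two-parameter model, d = −½ ln(1 − 2P − Q) − ¼ ln(1 − 2Q).
1 − 2P − Q = 0.615453, giving −½ ln(0.615453) = 0.242698.
1 − 2Q = 0.745422, giving −¼ ln(0.745422) = 0.073451.
d = 0.242698 + 0.073451 = 0.316149.

0.316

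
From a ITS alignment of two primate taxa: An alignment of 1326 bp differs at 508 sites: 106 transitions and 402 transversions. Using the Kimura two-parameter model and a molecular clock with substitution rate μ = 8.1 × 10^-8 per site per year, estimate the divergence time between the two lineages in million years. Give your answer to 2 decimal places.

P = 106/1326 ≈ 0.07994 and Q = 402/1326 ≈ 0.303167.
Under the Kimura two-parameter model, d = −½ ln(1 − 2P − Q) − ¼ ln(1 − 2Q).
1 − 2P − Q = 0.536953, giving −½ ln(0.536953) = 0.310922.
1 − 2Q = 0.393666, giving −¼ ln(0.393666) = 0.233063.
d = 0.310922 + 0.233063 = 0.543985.
Under a molecular clock d = 2μt, so t = d/(2μ) = 0.543985 / (2 × 8.1 × 10^-8) = 3.36 million years.

3.36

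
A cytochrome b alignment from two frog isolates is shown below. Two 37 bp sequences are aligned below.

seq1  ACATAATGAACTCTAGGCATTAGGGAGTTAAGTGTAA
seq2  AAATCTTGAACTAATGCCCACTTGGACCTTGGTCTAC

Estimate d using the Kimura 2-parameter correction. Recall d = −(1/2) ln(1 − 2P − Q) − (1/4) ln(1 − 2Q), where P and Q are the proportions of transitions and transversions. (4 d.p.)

Of 37 sites, 3 differences are transitions and 15 are transversions, so P = 3/37 ≈ 0.081081 and Q = 15/37 ≈ 0.405405.
Under the Kimura two-parameter model, d = −½ ln(1 − 2P − Q) − ¼ ln(1 − 2Q).
1 − 2P − Q = 0.432433, giving −½ ln(0.432433) = 0.419164.
1 − 2Q = 0.18919, giving −¼ ln(0.18919) = 0.416251.
d = 0.419164 + 0.416251 = 0.835415.

0.8354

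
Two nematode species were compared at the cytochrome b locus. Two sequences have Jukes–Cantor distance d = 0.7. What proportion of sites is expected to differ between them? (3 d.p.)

0.455

p = (3/4)(1 − e^(−4d/3)) = 0.75 × (1 − e^(-0.933333)) = 0.75 × (1 − 0.393241) = 0.455069.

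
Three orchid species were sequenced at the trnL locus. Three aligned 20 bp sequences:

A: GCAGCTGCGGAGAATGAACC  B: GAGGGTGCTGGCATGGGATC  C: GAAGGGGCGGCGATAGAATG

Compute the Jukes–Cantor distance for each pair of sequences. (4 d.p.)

d(A,B) = 0.8240, d(A,C) = 0.5716, d(B,C) = 0.5716

A–B: 10/20 sites differ → p = 0.5, d = −0.75 ln(1 − 0.666667) = 0.823960 ≈ 0.8240.
A–C: 8/20 sites differ → p = 0.4, d = −0.75 ln(1 − 0.533333) = 0.571605 ≈ 0.5716.
B–C: 8/20 sites differ → p = 0.4, d = −0.75 ln(1 − 0.533333) = 0.571605 ≈ 0.5716.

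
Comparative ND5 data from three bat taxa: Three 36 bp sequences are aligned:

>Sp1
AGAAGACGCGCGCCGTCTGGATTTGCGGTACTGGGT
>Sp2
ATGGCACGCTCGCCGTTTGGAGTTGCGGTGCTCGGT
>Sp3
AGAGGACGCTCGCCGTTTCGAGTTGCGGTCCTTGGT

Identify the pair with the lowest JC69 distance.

Sp2 and Sp3

Sp1–Sp2: 9/36 differ, p = 0.250, d = 0.304.
Sp1–Sp3: 7/36 differ, p = 0.194, d = 0.225.
Sp2–Sp3: 6/36 differ, p = 0.167, d = 0.188.
The smallest distance is between Sp2 and Sp3.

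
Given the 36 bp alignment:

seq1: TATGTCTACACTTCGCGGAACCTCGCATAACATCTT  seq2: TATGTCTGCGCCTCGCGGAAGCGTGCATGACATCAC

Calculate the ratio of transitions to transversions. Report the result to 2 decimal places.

Transitions are A↔G and C↔T; transversions are all other mismatches.
Transitions: 6. Transversions: 3.
R = 6/3 = 2.00.

2.00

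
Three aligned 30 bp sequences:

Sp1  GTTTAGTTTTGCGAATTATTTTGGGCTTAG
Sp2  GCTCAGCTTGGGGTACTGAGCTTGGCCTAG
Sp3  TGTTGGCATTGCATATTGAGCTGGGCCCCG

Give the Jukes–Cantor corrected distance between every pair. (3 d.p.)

Sp1–Sp2: 13/30 sites differ → p ≈ 0.433333, d = −0.75 ln(1 − 0.577777) = 0.646666 ≈ 0.647.
Sp1–Sp3: 14/30 sites differ → p ≈ 0.466667, d = −0.75 ln(1 − 0.622223) = 0.730088 ≈ 0.730.
Sp2–Sp3: 12/30 sites differ → p = 0.4, d = −0.75 ln(1 − 0.533333) = 0.571605 ≈ 0.572.

d(Sp1,Sp2) = 0.647, d(Sp1,Sp3) = 0.730, d(Sp2,Sp3) = 0.572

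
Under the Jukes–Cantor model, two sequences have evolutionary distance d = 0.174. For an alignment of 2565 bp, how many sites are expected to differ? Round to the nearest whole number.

Invert JC69: p = (3/4)(1 − e^(−4d/3)) = 0.75 × (1 − e^(-0.232)) = 0.75 × (1 − 0.792946) = 0.155291.
Expected differing sites = pL ≈ 0.155291 × 2565 = 398.321415 ≈ 398.

398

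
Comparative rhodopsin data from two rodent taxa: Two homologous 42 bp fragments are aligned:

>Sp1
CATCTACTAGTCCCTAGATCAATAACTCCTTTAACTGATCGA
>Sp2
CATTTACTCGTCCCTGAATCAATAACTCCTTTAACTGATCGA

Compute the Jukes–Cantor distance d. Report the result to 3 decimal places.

0.102

The sequences differ at 4 of 42 sites (4, 9, 16, 17), so p = 4/42 ≈ 0.095238.
d = −(3/4) ln(1 − 4p/3) = −0.75 ln(1 − 0.126984) = −0.75 ln(0.873016)
  = −0.75 × (-0.135801) = 0.101851 substitutions/site.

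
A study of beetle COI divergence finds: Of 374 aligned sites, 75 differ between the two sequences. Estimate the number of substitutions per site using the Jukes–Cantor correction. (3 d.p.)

p = 75/374 ≈ 0.200535.
d = −(3/4) ln(1 − 4p/3) = −0.75 ln(1 − 0.26738) = −0.75 ln(0.73262)
  = −0.75 × (-0.311128) = 0.233346 substitutions/site.

0.233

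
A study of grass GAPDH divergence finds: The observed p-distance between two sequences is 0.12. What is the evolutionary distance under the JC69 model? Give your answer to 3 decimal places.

d = −(3/4) ln(1 − 4p/3) = −0.75 ln(1 − 0.16) = −0.75 ln(0.84)
  = −0.75 × (-0.174353) = 0.130765 substitutions/site.

0.131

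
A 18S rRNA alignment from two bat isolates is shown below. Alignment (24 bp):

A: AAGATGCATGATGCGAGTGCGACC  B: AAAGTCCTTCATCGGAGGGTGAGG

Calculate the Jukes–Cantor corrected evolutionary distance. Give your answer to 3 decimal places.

0.708

The sequences differ at 11 of 24 sites, so p = 11/24 ≈ 0.458333.
d = −(3/4) ln(1 − 4p/3) = −0.75 ln(1 − 0.611111) = −0.75 ln(0.388889)
  = −0.75 × (-0.944461) = 0.708346 substitutions/site.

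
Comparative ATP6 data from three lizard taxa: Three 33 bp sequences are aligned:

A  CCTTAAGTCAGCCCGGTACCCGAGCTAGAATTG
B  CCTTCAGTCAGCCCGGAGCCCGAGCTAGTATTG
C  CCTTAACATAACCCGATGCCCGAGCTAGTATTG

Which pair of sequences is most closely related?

A–B: 4/33 differ, p = 0.121, d = 0.132.
A–C: 7/33 differ, p = 0.212, d = 0.249.
B–C: 7/33 differ, p = 0.212, d = 0.249.
The smallest distance is between A and B.

A and B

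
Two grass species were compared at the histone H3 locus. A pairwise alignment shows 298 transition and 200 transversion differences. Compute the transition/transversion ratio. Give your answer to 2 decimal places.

1.49

R = 298/200 = 1.49.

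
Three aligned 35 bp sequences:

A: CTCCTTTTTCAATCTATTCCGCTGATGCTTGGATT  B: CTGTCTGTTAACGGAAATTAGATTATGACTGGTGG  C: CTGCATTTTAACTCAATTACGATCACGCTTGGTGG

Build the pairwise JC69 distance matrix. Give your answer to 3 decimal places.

d(A,B) = 0.965, d(A,C) = 0.458, d(B,C) = 0.458

A–B: 19/35 sites differ → p ≈ 0.542857, d = −0.75 ln(1 − 0.723809) = 0.964997 ≈ 0.965.
A–C: 12/35 sites differ → p ≈ 0.342857, d = −0.75 ln(1 − 0.457143) = 0.458182 ≈ 0.458.
B–C: 12/35 sites differ → p ≈ 0.342857, d = −0.75 ln(1 − 0.457143) = 0.458182 ≈ 0.458.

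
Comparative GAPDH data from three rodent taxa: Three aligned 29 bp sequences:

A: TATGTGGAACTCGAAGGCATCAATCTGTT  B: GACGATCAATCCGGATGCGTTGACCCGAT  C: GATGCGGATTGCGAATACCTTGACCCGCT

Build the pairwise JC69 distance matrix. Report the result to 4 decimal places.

d(A,B) = 0.8776, d(A,C) = 0.6829, d(B,C) = 0.4618

A–B: 15/29 sites differ → p ≈ 0.517241, d = −0.75 ln(1 − 0.689655) = 0.877553 ≈ 0.8776.
A–C: 13/29 sites differ → p ≈ 0.448276, d = −0.75 ln(1 − 0.597701) = 0.682920 ≈ 0.6829.
B–C: 10/29 sites differ → p ≈ 0.344828, d = −0.75 ln(1 − 0.459771) = 0.461822 ≈ 0.4618.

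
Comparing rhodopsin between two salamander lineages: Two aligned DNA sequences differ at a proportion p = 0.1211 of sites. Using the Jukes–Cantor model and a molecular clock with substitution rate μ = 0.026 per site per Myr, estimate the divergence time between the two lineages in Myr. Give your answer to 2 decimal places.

d = −(3/4) ln(1 − 4p/3) = −0.75 ln(1 − 0.161467) = −0.75 ln(0.838533)
  = −0.75 × (-0.176101) = 0.132076 substitutions/site.
Under a molecular clock d = 2μt, so t = d/(2μ) = 0.132076 / (2 × 0.026) = 2.54 Myr.

2.54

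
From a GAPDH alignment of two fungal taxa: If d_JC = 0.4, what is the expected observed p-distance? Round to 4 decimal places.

0.3100

p = (3/4)(1 − e^(−4d/3)) = 0.75 × (1 − e^(-0.533333)) = 0.75 × (1 − 0.586646) = 0.310016.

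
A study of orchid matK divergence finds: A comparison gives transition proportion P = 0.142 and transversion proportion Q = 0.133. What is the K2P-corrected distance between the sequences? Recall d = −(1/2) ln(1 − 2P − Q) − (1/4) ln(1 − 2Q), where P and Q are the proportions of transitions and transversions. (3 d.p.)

0.347

Under the Kimura two-parameter model, d = −½ ln(1 − 2P − Q) − ¼ ln(1 − 2Q).
1 − 2P − Q = 0.583, giving −½ ln(0.583) = 0.269784.
1 − 2Q = 0.734, giving −¼ ln(0.734) = 0.077312.
d = 0.269784 + 0.077312 = 0.347096.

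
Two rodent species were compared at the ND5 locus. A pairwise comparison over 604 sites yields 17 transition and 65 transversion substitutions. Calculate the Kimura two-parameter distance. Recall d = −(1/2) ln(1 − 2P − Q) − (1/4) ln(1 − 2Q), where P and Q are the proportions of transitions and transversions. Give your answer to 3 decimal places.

0.150

P = 17/604 ≈ 0.028146 and Q = 65/604 ≈ 0.107616.
Under the Kimura two-parameter model, d = −½ ln(1 − 2P − Q) − ¼ ln(1 − 2Q).
1 − 2P − Q = 0.836092, giving −½ ln(0.836092) = 0.089508.
1 − 2Q = 0.784768, giving −¼ ln(0.784768) = 0.060592.
d = 0.089508 + 0.060592 = 0.150100.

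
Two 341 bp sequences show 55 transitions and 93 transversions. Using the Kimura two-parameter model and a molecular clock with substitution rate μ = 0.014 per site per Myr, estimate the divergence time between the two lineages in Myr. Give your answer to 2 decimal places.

P = 55/341 ≈ 0.16129 and Q = 93/341 ≈ 0.272727.
Under the Kimura two-parameter model, d = −½ ln(1 − 2P − Q) − ¼ ln(1 − 2Q).
1 − 2P − Q = 0.404693, giving −½ ln(0.404693) = 0.452313.
1 − 2Q = 0.454546, giving −¼ ln(0.454546) = 0.197114.
d = 0.452313 + 0.197114 = 0.649427.
Under a molecular clock d = 2μt, so t = d/(2μ) = 0.649427 / (2 × 0.014) = 23.19 Myr.

23.19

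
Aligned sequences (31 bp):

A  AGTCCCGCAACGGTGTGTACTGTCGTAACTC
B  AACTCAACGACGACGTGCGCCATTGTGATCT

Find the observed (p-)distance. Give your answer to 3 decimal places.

The sequences differ at 17 of 31 positions.
p = 17/31 = 0.548387… ≈ 0.548 (to 3 d.p.).

0.548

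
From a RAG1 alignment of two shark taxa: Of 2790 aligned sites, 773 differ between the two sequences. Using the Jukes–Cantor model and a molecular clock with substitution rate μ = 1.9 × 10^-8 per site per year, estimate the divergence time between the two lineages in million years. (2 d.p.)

p = 773/2790 ≈ 0.277061.
d = −(3/4) ln(1 − 4p/3) = −0.75 ln(1 − 0.369415) = −0.75 ln(0.630585)
  = −0.75 × (-0.461107) = 0.345830 substitutions/site.
Under a molecular clock d = 2μt, so t = d/(2μ) = 0.345830 / (2 × 1.9 × 10^-8) = 9.10 million years.

9.10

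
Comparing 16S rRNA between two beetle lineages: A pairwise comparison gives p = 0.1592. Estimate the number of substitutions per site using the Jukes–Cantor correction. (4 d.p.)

0.1789

d = −(3/4) ln(1 − 4p/3) = −0.75 ln(1 − 0.212267) = −0.75 ln(0.787733)
  = −0.75 × (-0.238596) = 0.178947 substitutions/site.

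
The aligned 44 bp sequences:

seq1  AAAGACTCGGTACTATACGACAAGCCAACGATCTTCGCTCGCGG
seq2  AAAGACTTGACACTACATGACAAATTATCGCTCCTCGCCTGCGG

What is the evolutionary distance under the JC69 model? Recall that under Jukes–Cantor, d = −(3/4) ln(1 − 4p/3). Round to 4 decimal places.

0.3756

The sequences differ at 13 of 44 sites, so p = 13/44 ≈ 0.295455.
d = −(3/4) ln(1 − 4p/3) = −0.75 ln(1 − 0.39394) = −0.75 ln(0.60606)
  = −0.75 × (-0.500776) = 0.375582 substitutions/site.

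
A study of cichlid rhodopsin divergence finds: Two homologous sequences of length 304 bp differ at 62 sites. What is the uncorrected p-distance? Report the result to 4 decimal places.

p = 62/304 = 0.203947… ≈ 0.2039 (to 4 d.p.).

0.2039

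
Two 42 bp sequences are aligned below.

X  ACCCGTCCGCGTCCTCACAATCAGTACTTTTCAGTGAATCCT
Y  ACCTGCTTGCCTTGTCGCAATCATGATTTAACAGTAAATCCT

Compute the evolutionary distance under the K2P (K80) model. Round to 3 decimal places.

Of 42 sites, 8 differences are transitions and 6 are transversions, so P = 8/42 ≈ 0.190476 and Q = 6/42 ≈ 0.142857.
Under the Kimura two-parameter model, d = −½ ln(1 − 2P − Q) − ¼ ln(1 − 2Q).
1 − 2P − Q = 0.476191, giving −½ ln(0.476191) = 0.370968.
1 − 2Q = 0.714286, giving −¼ ln(0.714286) = 0.084118.
d = 0.370968 + 0.084118 = 0.455086.

0.455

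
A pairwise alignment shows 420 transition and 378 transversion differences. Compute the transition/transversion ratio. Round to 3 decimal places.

1.111

R = 420/378 = 1.111111… ≈ 1.111 (to 3 d.p.).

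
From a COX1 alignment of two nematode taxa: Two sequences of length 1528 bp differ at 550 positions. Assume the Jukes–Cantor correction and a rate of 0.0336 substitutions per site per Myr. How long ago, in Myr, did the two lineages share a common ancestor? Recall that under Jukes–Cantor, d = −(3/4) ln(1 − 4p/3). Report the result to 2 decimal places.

7.30

p = 550/1528 ≈ 0.359948.
d = −(3/4) ln(1 − 4p/3) = −0.75 ln(1 − 0.479931) = −0.75 ln(0.520069)
  = −0.75 × (-0.653794) = 0.490346 substitutions/site.
Under a molecular clock d = 2μt, so t = d/(2μ) = 0.490346 / (2 × 0.0336) = 7.30 Myr.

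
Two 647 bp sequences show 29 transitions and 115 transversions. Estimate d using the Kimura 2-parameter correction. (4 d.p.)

P = 29/647 ≈ 0.044822 and Q = 115/647 ≈ 0.177743.
Under the Kimura two-parameter model, d = −½ ln(1 − 2P − Q) − ¼ ln(1 − 2Q).
1 − 2P − Q = 0.732613, giving −½ ln(0.732613) = 0.155569.
1 − 2Q = 0.644514, giving −¼ ln(0.644514) = 0.109815.
d = 0.155569 + 0.109815 = 0.265384.

0.2654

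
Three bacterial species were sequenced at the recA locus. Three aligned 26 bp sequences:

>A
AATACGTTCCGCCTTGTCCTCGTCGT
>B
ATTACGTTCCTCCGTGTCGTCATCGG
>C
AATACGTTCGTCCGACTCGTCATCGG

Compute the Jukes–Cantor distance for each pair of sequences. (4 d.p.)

d(A,B) = 0.2758, d(A,C) = 0.3961, d(B,C) = 0.1722

A–B: 6/26 sites differ → p ≈ 0.230769, d = −0.75 ln(1 − 0.307692) = 0.275793 ≈ 0.2758.
A–C: 8/26 sites differ → p ≈ 0.307692, d = −0.75 ln(1 − 0.410256) = 0.396050 ≈ 0.3961.
B–C: 4/26 sites differ → p ≈ 0.153846, d = −0.75 ln(1 − 0.205128) = 0.172181 ≈ 0.1722.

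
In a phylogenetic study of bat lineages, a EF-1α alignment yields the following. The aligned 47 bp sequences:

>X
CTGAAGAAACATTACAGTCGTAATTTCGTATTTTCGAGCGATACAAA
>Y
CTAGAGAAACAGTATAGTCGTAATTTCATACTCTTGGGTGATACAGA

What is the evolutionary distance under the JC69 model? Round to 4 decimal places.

0.2805

The sequences differ at 11 of 47 sites, so p = 11/47 ≈ 0.234043.
d = −(3/4) ln(1 − 4p/3) = −0.75 ln(1 − 0.312057) = −0.75 ln(0.687943)
  = −0.75 × (-0.374049) = 0.280537 substitutions/site.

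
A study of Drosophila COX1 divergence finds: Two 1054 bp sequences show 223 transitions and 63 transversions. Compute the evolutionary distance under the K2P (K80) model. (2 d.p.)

0.36

P = 223/1054 ≈ 0.211575 and Q = 63/1054 ≈ 0.059772.
Under the Kimura two-parameter model, d = −½ ln(1 − 2P − Q) − ¼ ln(1 − 2Q).
1 − 2P − Q = 0.517078, giving −½ ln(0.517078) = 0.329781.
1 − 2Q = 0.880456, giving −¼ ln(0.880456) = 0.031829.
d = 0.329781 + 0.031829 = 0.361610.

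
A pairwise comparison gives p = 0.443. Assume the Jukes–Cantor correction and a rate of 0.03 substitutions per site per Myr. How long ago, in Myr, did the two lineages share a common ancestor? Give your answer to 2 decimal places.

d = −(3/4) ln(1 − 4p/3) = −0.75 ln(1 − 0.590667) = −0.75 ln(0.409333)
  = −0.75 × (-0.893226) = 0.669920 substitutions/site.
Under a molecular clock d = 2μt, so t = d/(2μ) = 0.669920 / (2 × 0.03) = 11.17 Myr.

11.17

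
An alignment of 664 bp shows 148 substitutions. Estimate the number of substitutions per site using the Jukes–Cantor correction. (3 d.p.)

p = 148/664 ≈ 0.222892.
d = −(3/4) ln(1 − 4p/3) = −0.75 ln(1 − 0.297189) = −0.75 ln(0.702811)
  = −0.75 × (-0.352667) = 0.264500 substitutions/site.

0.265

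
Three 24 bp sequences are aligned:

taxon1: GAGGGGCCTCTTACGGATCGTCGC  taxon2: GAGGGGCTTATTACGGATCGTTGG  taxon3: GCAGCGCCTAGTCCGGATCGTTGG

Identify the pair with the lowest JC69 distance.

taxon1–taxon2: 4/24 differ, p = 0.167, d = 0.188.
taxon1–taxon3: 8/24 differ, p = 0.333, d = 0.441.
taxon2–taxon3: 6/24 differ, p = 0.250, d = 0.304.
The smallest distance is between taxon1 and taxon2.

taxon1 and taxon2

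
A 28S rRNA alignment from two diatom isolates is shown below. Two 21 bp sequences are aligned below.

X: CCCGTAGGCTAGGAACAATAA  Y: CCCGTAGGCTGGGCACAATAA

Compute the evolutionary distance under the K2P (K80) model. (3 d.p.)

0.102

Of 21 sites, 1 differences are transitions and 1 are transversions, so P = 1/21 ≈ 0.047619 and Q = 1/21 ≈ 0.047619.
Under the Kimura two-parameter model, d = −½ ln(1 − 2P − Q) − ¼ ln(1 − 2Q).
1 − 2P − Q = 0.857143, giving −½ ln(0.857143) = 0.077075.
1 − 2Q = 0.904762, giving −¼ ln(0.904762) = 0.025021.
d = 0.077075 + 0.025021 = 0.102096.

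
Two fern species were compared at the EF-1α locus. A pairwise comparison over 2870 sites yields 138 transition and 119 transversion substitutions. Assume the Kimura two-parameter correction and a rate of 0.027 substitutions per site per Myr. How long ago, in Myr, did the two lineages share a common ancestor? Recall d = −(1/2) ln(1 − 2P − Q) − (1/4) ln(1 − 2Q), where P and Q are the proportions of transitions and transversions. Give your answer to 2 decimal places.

1.77

P = 138/2870 ≈ 0.048084 and Q = 119/2870 ≈ 0.041463.
Under the Kimura two-parameter model, d = −½ ln(1 − 2P − Q) − ¼ ln(1 − 2Q).
1 − 2P − Q = 0.862369, giving −½ ln(0.862369) = 0.074036.
1 − 2Q = 0.917074, giving −¼ ln(0.917074) = 0.021642.
d = 0.074036 + 0.021642 = 0.095678.
Under a molecular clock d = 2μt, so t = d/(2μ) = 0.095678 / (2 × 0.027) = 1.77 Myr.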